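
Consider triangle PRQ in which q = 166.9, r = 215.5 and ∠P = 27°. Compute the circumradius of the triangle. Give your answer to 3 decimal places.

By the law of cosines, p² = r² + q² − 2·r·q·cos P = 10202, so p ≈ 101.01.
Area = ½·r·q·sin P ≈ 8164.3.
Circumradius = p/(2 sin P) ≈ 111.24.

111.243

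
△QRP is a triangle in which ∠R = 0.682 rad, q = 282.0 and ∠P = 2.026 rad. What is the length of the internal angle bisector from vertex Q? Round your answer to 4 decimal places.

The third angle is ∠Q = π − ∠R − ∠P = 0.434 rad.
Law of sines: r = q·sin R/sin Q ≈ 423.1.
Law of sines: p = q·sin P/sin Q ≈ 602.87.
The bisector from Q has length 2·r·p·cos(∠Q/2)/(r+p) ≈ 485.59.

485.5934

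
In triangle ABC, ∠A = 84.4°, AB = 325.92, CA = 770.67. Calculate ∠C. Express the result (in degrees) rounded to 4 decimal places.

∠C ≈ 23.7016°

By the law of cosines, BC² = CA² + AB² − 2·CA·AB·cos A = 6.5113e+05, so BC ≈ 806.93.
Law of cosines again: cos C = (BC² + CA² − AB²)/(2·BC·CA) ≈ 0.91565, so ∠C ≈ 23.70°.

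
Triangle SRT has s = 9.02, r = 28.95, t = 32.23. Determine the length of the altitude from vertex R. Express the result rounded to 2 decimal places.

Semiperimeter p = (9.02 + 28.95 + 32.23)/2 = 35.1.
Heron's formula: area = √(35.1·26.08·6.15·2.87) ≈ 127.11.
The altitude from R has length 2·area/r ≈ 8.7815.

h_R ≈ 8.78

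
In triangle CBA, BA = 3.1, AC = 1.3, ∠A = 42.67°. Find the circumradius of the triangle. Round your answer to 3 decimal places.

By the law of cosines, CB² = BA² + AC² − 2·BA·AC·cos A = 5.3737, so CB ≈ 2.3181.
Area = ½·BA·AC·sin A ≈ 1.3657.
Circumradius = CB/(2 sin A) ≈ 1.7101.

1.710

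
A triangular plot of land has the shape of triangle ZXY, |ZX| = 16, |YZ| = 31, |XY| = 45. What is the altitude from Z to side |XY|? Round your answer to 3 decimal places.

6.394

Semiperimeter s = (45 + 31 + 16)/2 = 46.
Heron's formula: area = √(46·1·15·30) ≈ 143.87.
The altitude from Z has length 2·area/|XY| ≈ 6.3944.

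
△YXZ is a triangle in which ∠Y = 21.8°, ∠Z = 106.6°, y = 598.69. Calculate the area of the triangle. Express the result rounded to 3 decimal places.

The third angle is ∠X = 180° − ∠Z − ∠Y = 51.60°.
Law of sines: x = y·sin X/sin Y ≈ 1263.4.
Law of sines: z = y·sin Z/sin Y ≈ 1544.9.
Area = ½·y·x·sin Z ≈ 3.6243e+05.

362432.943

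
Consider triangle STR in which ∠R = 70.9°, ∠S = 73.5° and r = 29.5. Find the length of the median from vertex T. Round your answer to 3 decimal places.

The third angle is ∠T = 180° − ∠R − ∠S = 35.60°.
Law of sines: s = r·sin S/sin R ≈ 29.933.
Law of sines: t = r·sin T/sin R ≈ 18.173.
Median from T: ½√(2·r² + 2·s² − t²) ≈ 28.294.

28.294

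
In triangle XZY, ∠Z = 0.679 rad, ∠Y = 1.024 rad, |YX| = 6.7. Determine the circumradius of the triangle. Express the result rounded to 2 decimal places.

The third angle is ∠X = π − ∠Z − ∠Y = 1.439 rad.
Law of sines: |ZY| = |YX|·sin X/sin Z ≈ 10.575.
Law of sines: |XZ| = |YX|·sin Y/sin Z ≈ 9.113.
Circumradius = |YX|/(2 sin Z) ≈ 5.3343.

5.33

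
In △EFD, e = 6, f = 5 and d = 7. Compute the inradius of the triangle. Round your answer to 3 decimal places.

1.633

Semiperimeter s = (6 + 5 + 7)/2 = 9.
Heron's formula: area = √(9·3·4·2) ≈ 14.697.
Inradius = area/s = 14.697/9 ≈ 1.633.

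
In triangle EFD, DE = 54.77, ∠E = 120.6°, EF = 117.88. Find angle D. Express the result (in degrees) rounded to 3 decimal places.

41.477

By the law of cosines, FD² = DE² + EF² − 2·DE·EF·cos E = 23468, so FD ≈ 153.19.
Law of cosines again: cos D = (FD² + DE² − EF²)/(2·FD·DE) ≈ 0.74922, so ∠D ≈ 41.48°.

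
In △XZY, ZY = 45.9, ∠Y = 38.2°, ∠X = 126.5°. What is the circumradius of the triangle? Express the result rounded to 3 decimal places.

The third angle is ∠Z = 180° − ∠Y − ∠X = 15.30°.
Law of sines: YX = ZY·sin Z/sin X ≈ 15.067.
Law of sines: XZ = ZY·sin Y/sin X ≈ 35.311.
Circumradius = ZY/(2 sin X) ≈ 28.55.

R ≈ 28.550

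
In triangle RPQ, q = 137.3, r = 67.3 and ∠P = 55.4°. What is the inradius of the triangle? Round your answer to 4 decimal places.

23.9094

By the law of cosines, p² = q² + r² − 2·q·r·cos P = 12886, so p ≈ 113.52.
Area = ½·q·r·sin P ≈ 3803.
Semiperimeter s = (67.3+113.52+137.3)/2 = 159.06.
Inradius = area/s = 3803/159.06 ≈ 23.909.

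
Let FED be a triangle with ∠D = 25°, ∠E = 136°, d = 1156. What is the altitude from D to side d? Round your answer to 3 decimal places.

h_D ≈ 618.618

The third angle is ∠F = 180° − ∠E − ∠D = 19.00°.
Law of sines: f = d·sin F/sin D ≈ 890.54.
Law of sines: e = d·sin E/sin D ≈ 1900.1.
Area = ½·d·f·sin E ≈ 3.5756e+05.
The altitude from D has length 2·area/d ≈ 618.62.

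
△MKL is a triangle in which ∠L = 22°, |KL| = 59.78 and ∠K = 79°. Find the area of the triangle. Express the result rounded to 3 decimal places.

The third angle is ∠M = 180° − ∠K − ∠L = 79.00°.
Law of sines: |LM| = |KL|·sin K/sin M ≈ 59.78.
Law of sines: |MK| = |KL|·sin L/sin M ≈ 22.813.
Area = ½·|KL|·|LM|·sin L ≈ 669.36.

area ≈ 669.356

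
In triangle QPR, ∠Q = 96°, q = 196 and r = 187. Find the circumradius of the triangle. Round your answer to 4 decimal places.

98.5398

Law of sines: sin R = r·sin Q/q ≈ 0.94886.
Since q ≥ r, only the acute value applies: ∠R ≈ 71.60°.
Then ∠P = 180° − ∠Q − ∠R ≈ 12.40°.
Law of sines gives p = q·sin P/sin Q ≈ 42.333.
Circumradius = q/(2 sin Q) ≈ 98.54.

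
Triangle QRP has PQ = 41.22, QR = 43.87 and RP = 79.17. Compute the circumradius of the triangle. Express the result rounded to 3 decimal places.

58.022

By the law of cosines, cos Q = (PQ² + QR² − RP²) / (2·PQ·QR) ≈ -0.73113, so ∠Q ≈ 2.391 rad.
Circumradius = RP/(2 sin Q) ≈ 58.022.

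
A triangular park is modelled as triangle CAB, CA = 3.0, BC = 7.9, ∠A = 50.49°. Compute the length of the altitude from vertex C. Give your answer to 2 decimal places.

Law of sines: sin B = CA·sin A/BC ≈ 0.29298.
Since BC ≥ CA, only the acute value applies: ∠B ≈ 17.04°.
Then ∠C = 180° − ∠A − ∠B ≈ 112.47°.
Law of sines gives AB = BC·sin C/sin A ≈ 9.462.
Area = ½·BC·CA·sin C ≈ 10.95.
The altitude from C has length 2·area/AB ≈ 2.3145.

h_C ≈ 2.31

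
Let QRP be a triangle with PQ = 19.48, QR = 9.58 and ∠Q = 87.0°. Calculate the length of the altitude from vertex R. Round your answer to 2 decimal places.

h_R ≈ 9.57

By the law of cosines, RP² = PQ² + QR² − 2·PQ·QR·cos Q = 451.71, so RP ≈ 21.254.
Area = ½·PQ·QR·sin Q ≈ 93.181.
The altitude from R has length 2·area/PQ ≈ 9.5669.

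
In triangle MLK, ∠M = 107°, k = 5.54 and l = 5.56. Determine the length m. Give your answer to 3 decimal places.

By the law of cosines, m² = l² + k² − 2·l·k·cos M = 79.617, so m ≈ 8.9228.

8.923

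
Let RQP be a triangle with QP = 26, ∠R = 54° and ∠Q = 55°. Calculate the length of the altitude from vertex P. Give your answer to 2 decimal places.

The third angle is ∠P = 180° − ∠R − ∠Q = 71.00°.
Law of sines: PR = QP·sin Q/sin R ≈ 26.326.
Law of sines: RQ = QP·sin P/sin R ≈ 30.387.
Area = ½·QP·PR·sin P ≈ 323.59.
The altitude from P has length 2·area/RQ ≈ 21.298.

21.30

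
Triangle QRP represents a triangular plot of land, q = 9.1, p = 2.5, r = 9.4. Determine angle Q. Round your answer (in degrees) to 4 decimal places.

∠Q ≈ 75.4595°

By the law of cosines, cos Q = (r² + p² − q²) / (2·r·p) ≈ 0.25106, so ∠Q ≈ 75.46°.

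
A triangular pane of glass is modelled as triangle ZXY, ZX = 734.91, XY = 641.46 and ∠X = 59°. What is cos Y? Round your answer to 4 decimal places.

By the law of cosines, YZ² = ZX² + XY² − 2·ZX·XY·cos X = 4.6597e+05, so YZ ≈ 682.62.
Law of cosines again: cos Y = (XY² + YZ² − ZX²)/(2·XY·YZ) ≈ 0.38521, so ∠Y ≈ 67.34°.

0.3852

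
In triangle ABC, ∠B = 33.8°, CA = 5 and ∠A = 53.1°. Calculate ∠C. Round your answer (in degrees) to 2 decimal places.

The third angle is ∠C = 180° − ∠A − ∠B = 93.10°.

∠C ≈ 93.10°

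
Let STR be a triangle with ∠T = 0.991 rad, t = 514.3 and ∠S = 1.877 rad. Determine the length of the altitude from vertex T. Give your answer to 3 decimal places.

h_T ≈ 158.379

The third angle is ∠R = π − ∠S − ∠T = 0.274 rad.
Law of sines: s = t·sin S/sin T ≈ 586.17.
Law of sines: r = t·sin R/sin T ≈ 166.11.
Area = ½·t·s·sin R ≈ 40727.
The altitude from T has length 2·area/t ≈ 158.38.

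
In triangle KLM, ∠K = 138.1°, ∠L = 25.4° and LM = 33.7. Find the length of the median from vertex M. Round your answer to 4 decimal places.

The third angle is ∠M = 180° − ∠K − ∠L = 16.50°.
Law of sines: MK = LM·sin L/sin K ≈ 21.645.
Law of sines: KL = LM·sin M/sin K ≈ 14.332.
Median from M: ½√(2·LM² + 2·MK² − KL²) ≈ 27.4.

27.3997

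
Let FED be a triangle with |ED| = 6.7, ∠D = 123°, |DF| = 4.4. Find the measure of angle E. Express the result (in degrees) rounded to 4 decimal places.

By the law of cosines, |FE|² = |ED|² + |DF|² − 2·|ED|·|DF|·cos D = 96.362, so |FE| ≈ 9.8164.
Law of cosines again: cos E = (|FE|² + |ED|² − |DF|²)/(2·|FE|·|ED|) ≈ 0.92665, so ∠E ≈ 22.08°.

22.0810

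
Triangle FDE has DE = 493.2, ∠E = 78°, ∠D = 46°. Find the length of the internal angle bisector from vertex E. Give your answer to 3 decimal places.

356.134

The third angle is ∠F = 180° − ∠D − ∠E = 56.00°.
Law of sines: EF = DE·sin D/sin F ≈ 427.94.
Law of sines: FD = DE·sin E/sin F ≈ 581.91.
The bisector from E has length 2·DE·EF·cos(∠E/2)/(DE+EF) ≈ 356.13.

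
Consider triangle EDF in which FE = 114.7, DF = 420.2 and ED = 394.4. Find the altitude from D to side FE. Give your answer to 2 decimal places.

392.91

Semiperimeter s = (420.2 + 114.7 + 394.4)/2 = 464.65.
Heron's formula: area = √(464.65·44.45·349.95·70.25) ≈ 22533.
The altitude from D has length 2·area/FE ≈ 392.91.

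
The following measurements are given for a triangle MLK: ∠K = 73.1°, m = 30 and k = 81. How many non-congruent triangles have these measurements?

m·sin K = 30·sin(73.1°) ≈ 28.7.
Since k ≥ m, exactly one triangle exists.

1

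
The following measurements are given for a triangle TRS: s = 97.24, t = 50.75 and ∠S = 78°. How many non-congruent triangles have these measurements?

t·sin S = 50.75·sin(78°) ≈ 49.64.
Since s ≥ t, exactly one triangle exists.

1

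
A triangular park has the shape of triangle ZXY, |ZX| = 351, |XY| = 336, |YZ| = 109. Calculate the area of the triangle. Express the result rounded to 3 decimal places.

Semiperimeter s = (336 + 109 + 351)/2 = 398.
Heron's formula: area = √(398·62·289·47) ≈ 18308.

18307.761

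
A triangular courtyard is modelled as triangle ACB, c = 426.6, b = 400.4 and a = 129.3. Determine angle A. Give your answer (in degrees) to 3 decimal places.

By the law of cosines, cos A = (c² + b² − a²) / (2·c·b) ≈ 0.95307, so ∠A ≈ 17.62°.

∠A ≈ 17.623°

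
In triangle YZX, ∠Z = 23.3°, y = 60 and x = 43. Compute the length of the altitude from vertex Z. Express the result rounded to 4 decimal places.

By the law of cosines, z² = x² + y² − 2·x·y·cos Z = 709.82, so z ≈ 26.642.
Area = ½·x·y·sin Z ≈ 510.25.
The altitude from Z has length 2·area/z ≈ 38.304.

h_Z ≈ 38.3039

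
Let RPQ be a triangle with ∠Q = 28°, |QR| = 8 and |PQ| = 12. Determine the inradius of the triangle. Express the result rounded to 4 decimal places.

r ≈ 1.7200

By the law of cosines, |RP|² = |PQ|² + |QR|² − 2·|PQ|·|QR|·cos Q = 38.474, so |RP| ≈ 6.2027.
Area = ½·|PQ|·|QR|·sin Q ≈ 22.535.
Semiperimeter s = (12+8+6.2027)/2 = 13.101.
Inradius = area/s = 22.535/13.101 ≈ 1.72.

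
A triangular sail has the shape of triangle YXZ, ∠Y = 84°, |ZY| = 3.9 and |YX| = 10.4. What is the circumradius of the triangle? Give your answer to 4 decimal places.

By the law of cosines, |XZ|² = |ZY|² + |YX|² − 2·|ZY|·|YX|·cos Y = 114.89, so |XZ| ≈ 10.719.
Area = ½·|ZY|·|YX|·sin Y ≈ 20.169.
Circumradius = |XZ|/(2 sin Y) ≈ 5.3889.

5.3889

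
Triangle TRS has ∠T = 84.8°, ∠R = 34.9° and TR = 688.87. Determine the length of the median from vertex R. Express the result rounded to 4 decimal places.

705.4667

The third angle is ∠S = 180° − ∠T − ∠R = 60.30°.
Law of sines: RS = TR·sin T/sin S ≈ 789.79.
Law of sines: ST = TR·sin R/sin S ≈ 453.74.
Median from R: ½√(2·TR² + 2·RS² − ST²) ≈ 705.47.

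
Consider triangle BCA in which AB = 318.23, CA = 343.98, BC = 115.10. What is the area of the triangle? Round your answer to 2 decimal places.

Semiperimeter s = (343.98 + 318.23 + 115.1)/2 = 388.66.
Heron's formula: area = √(388.66·44.675·70.425·273.56) ≈ 18289.

area ≈ 18289.43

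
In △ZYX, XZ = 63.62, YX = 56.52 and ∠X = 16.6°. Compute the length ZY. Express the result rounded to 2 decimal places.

By the law of cosines, ZY² = YX² + XZ² − 2·YX·XZ·cos X = 350.14, so ZY ≈ 18.712.

18.71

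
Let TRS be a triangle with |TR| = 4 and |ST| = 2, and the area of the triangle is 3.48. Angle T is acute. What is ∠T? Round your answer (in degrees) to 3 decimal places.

60.459

From area = ½·|ST|·|TR|·sin T, we get sin T = 2·area/(|ST|·|TR|) ≈ 0.87000.
Taking the acute solution, ∠T ≈ 60.46°.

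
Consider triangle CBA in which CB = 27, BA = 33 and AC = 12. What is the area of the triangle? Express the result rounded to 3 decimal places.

Semiperimeter s = (33 + 12 + 27)/2 = 36.
Heron's formula: area = √(36·3·24·9) ≈ 152.74.

152.735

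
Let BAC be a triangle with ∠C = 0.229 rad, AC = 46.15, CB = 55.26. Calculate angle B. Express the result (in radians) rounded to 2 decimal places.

∠B ≈ 0.79 rad

By the law of cosines, BA² = AC² + CB² − 2·AC·CB·cos C = 216.15, so BA ≈ 14.702.
Law of cosines again: cos B = (CB² + BA² − AC²)/(2·CB·BA) ≈ 0.70160, so ∠B ≈ 0.793 rad.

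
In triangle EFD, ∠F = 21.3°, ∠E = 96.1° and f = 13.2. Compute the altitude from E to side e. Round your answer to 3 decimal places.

11.719

The third angle is ∠D = 180° − ∠E − ∠F = 62.60°.
Law of sines: e = f·sin E/sin F ≈ 36.133.
Law of sines: d = f·sin D/sin F ≈ 32.262.
Area = ½·f·e·sin D ≈ 211.72.
The altitude from E has length 2·area/e ≈ 11.719.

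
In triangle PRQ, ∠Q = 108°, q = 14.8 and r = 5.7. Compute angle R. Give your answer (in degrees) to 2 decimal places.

∠R ≈ 21.49°

Law of sines: sin R = r·sin Q/q ≈ 0.36629.
Since q ≥ r, only the acute value applies: ∠R ≈ 21.49°.
Then ∠P = 180° − ∠Q − ∠R ≈ 50.51°.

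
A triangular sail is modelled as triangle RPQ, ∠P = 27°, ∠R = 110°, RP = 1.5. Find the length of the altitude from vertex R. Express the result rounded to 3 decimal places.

The third angle is ∠Q = 180° − ∠R − ∠P = 43.00°.
Law of sines: PQ = RP·sin R/sin Q ≈ 2.0668.
Law of sines: QR = RP·sin P/sin Q ≈ 0.99852.
Area = ½·RP·PQ·sin P ≈ 0.70372.
The altitude from R has length 2·area/PQ ≈ 0.68099.

h_R ≈ 0.681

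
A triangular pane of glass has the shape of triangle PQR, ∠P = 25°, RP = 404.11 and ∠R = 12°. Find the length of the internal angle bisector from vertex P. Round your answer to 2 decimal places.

t_P ≈ 202.61

The third angle is ∠Q = 180° − ∠R − ∠P = 143.00°.
Law of sines: QR = RP·sin P/sin Q ≈ 283.78.
Law of sines: PQ = RP·sin R/sin Q ≈ 139.61.
The bisector from P has length 2·RP·PQ·cos(∠P/2)/(RP+PQ) ≈ 202.61.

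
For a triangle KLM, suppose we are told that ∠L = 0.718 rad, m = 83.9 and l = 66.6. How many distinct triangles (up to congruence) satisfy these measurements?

2

m·sin L = 83.9·sin(0.718 rad) ≈ 55.2.
Since m sin L < l < m (55.2 < 66.6 < 83.9), two triangles exist.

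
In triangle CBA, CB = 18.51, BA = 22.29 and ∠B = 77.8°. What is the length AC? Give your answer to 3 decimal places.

25.789

By the law of cosines, AC² = CB² + BA² − 2·CB·BA·cos B = 665.08, so AC ≈ 25.789.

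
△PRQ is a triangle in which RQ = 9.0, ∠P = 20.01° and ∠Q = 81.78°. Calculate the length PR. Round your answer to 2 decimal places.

The third angle is ∠R = 180° − ∠Q − ∠P = 78.21°.
Law of sines: PR = RQ·sin Q/sin P ≈ 26.031.

26.03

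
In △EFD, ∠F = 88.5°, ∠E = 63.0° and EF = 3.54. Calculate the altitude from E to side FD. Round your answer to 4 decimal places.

3.5388

The third angle is ∠D = 180° − ∠E − ∠F = 28.50°.
Law of sines: FD = EF·sin E/sin D ≈ 6.6103.
Law of sines: DE = EF·sin F/sin D ≈ 7.4164.
Area = ½·EF·FD·sin F ≈ 11.696.
The altitude from E has length 2·area/FD ≈ 3.5388.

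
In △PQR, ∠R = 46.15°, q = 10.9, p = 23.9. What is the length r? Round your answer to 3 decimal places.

18.140

By the law of cosines, r² = p² + q² − 2·p·q·cos R = 329.07, so r ≈ 18.14.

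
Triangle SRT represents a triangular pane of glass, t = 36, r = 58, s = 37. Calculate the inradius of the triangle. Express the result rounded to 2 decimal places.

9.81

Semiperimeter p = (37 + 58 + 36)/2 = 65.5.
Heron's formula: area = √(65.5·28.5·7.5·29.5) ≈ 642.67.
Inradius = area/p = 642.67/65.5 ≈ 9.8117.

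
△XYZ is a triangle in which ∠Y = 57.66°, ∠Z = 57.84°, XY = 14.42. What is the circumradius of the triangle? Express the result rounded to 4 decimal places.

The third angle is ∠X = 180° − ∠Y − ∠Z = 64.50°.
Law of sines: YZ = XY·sin X/sin Z ≈ 15.374.
Law of sines: ZX = XY·sin Y/sin Z ≈ 14.391.
Circumradius = XY/(2 sin Z) ≈ 8.5168.

R ≈ 8.5168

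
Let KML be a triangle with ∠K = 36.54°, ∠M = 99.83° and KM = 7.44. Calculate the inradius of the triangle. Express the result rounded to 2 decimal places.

The third angle is ∠L = 180° − ∠K − ∠M = 43.63°.
Law of sines: ML = KM·sin K/sin L ≈ 6.4198.
Law of sines: LK = KM·sin M/sin L ≈ 10.624.
Area = ½·KM·ML·sin M ≈ 23.531.
Semiperimeter s = (6.4198+10.624+7.44)/2 = 12.242.
Inradius = area/s = 23.531/12.242 ≈ 1.9221.

1.92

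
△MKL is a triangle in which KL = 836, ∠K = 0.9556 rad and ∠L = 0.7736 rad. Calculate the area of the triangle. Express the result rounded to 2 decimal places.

201927.59

The third angle is ∠M = π − ∠K − ∠L = 1.4124 rad.
Law of sines: LM = KL·sin K/sin M ≈ 691.38.
Law of sines: MK = KL·sin L/sin M ≈ 591.53.
Area = ½·KL·LM·sin L ≈ 2.0193e+05.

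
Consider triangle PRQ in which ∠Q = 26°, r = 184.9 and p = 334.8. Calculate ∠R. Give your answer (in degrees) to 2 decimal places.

By the law of cosines, q² = p² + r² − 2·p·r·cos Q = 35000, so q ≈ 187.08.
Law of cosines again: cos R = (q² + p² − r²)/(2·q·p) ≈ 0.90127, so ∠R ≈ 25.67°.

∠R ≈ 25.67°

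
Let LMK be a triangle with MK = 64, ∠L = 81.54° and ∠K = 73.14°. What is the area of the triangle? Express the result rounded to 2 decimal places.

The third angle is ∠M = 180° − ∠K − ∠L = 25.32°.
Law of sines: KL = MK·sin M/sin L ≈ 27.672.
Law of sines: LM = MK·sin K/sin L ≈ 61.923.
Area = ½·MK·KL·sin K ≈ 847.45.

847.45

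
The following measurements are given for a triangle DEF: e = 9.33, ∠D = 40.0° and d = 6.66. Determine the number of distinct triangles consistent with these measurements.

e·sin D = 9.33·sin(40.0°) ≈ 5.997.
Since e sin D < d < e (5.997 < 6.66 < 9.33), two triangles exist.

2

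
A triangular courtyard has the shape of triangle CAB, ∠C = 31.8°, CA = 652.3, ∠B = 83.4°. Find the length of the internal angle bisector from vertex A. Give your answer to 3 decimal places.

The third angle is ∠A = 180° − ∠B − ∠C = 64.80°.
Law of sines: AB = CA·sin C/sin B ≈ 346.03.
Law of sines: BC = CA·sin A/sin B ≈ 594.16.
The bisector from A has length 2·CA·AB·cos(∠A/2)/(CA+AB) ≈ 381.79.

t_A ≈ 381.791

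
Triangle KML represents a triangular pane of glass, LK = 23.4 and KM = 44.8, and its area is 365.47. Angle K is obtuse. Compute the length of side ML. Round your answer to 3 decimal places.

63.699

From area = ½·LK·KM·sin K, we get sin K = 2·area/(LK·KM) ≈ 0.69725.
Taking the obtuse solution, ∠K ≈ 135.79°.
Law of cosines then gives ML ≈ 63.699.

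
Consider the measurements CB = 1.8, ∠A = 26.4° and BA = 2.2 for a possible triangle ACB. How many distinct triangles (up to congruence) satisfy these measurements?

BA·sin A = 2.2·sin(26.4°) ≈ 0.9782.
Since BA sin A < CB < BA (0.9782 < 1.8 < 2.2), two triangles exist.

2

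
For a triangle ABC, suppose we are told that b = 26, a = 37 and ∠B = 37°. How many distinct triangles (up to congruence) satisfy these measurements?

a·sin B = 37·sin(37°) ≈ 22.27.
Since a sin B < b < a (22.27 < 26 < 37), two triangles exist.

2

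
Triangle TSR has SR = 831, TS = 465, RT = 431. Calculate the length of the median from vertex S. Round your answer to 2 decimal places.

Median from S: ½√(2·TS² + 2·SR² − RT²) ≈ 637.93.

m_S ≈ 637.93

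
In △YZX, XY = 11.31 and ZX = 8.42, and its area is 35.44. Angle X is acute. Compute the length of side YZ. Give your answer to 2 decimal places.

8.46

From area = ½·ZX·XY·sin X, we get sin X = 2·area/(ZX·XY) ≈ 0.74430.
Taking the acute solution, ∠X ≈ 48.10°.
Law of cosines then gives YZ ≈ 8.4626.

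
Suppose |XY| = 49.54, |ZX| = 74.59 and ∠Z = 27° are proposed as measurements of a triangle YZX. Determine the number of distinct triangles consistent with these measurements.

|ZX|·sin Z = 74.59·sin(27°) ≈ 33.86.
Since |ZX| sin Z < |XY| < |ZX| (33.86 < 49.54 < 74.59), two triangles exist.

2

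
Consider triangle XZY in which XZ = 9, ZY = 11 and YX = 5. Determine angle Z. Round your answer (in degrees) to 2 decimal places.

By the law of cosines, cos Z = (XZ² + ZY² − YX²) / (2·XZ·ZY) ≈ 0.89394, so ∠Z ≈ 26.63°.

26.63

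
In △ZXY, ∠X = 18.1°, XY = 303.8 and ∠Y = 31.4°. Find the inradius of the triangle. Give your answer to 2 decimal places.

The third angle is ∠Z = 180° − ∠X − ∠Y = 130.50°.
Law of sines: YZ = XY·sin X/sin Z ≈ 124.12.
Law of sines: ZX = XY·sin Y/sin Z ≈ 208.16.
Area = ½·XY·YZ·sin Y ≈ 9823.2.
Semiperimeter s = (303.8+124.12+208.16)/2 = 318.04.
Inradius = area/s = 9823.2/318.04 ≈ 30.887.

30.89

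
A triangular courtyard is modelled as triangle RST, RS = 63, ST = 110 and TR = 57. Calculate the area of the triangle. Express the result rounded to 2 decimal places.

area ≈ 1316.89

Semiperimeter s = (110 + 57 + 63)/2 = 115.
Heron's formula: area = √(115·5·58·52) ≈ 1316.9.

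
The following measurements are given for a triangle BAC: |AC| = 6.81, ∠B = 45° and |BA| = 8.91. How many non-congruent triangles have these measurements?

|BA|·sin B = 8.91·sin(45°) ≈ 6.3.
Since |BA| sin B < |AC| < |BA| (6.3 < 6.81 < 8.91), two triangles exist.

2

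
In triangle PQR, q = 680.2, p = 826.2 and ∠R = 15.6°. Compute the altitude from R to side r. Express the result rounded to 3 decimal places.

By the law of cosines, r² = p² + q² − 2·p·q·cos R = 62720, so r ≈ 250.44.
Area = ½·p·q·sin R ≈ 75564.
The altitude from R has length 2·area/r ≈ 603.45.

h_R ≈ 603.451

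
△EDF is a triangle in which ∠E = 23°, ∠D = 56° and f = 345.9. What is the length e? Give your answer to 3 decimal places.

137.684

The third angle is ∠F = 180° − ∠E − ∠D = 101.00°.
Law of sines: e = f·sin E/sin F ≈ 137.68.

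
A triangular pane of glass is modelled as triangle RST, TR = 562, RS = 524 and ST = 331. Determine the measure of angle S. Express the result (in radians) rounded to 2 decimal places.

∠S ≈ 1.37 rad

By the law of cosines, cos S = (RS² + ST² − TR²) / (2·RS·ST) ≈ 0.19687, so ∠S ≈ 1.3726 rad.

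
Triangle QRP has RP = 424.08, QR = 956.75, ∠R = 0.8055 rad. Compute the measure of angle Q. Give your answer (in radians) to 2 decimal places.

By the law of cosines, PQ² = QR² + RP² − 2·QR·RP·cos R = 5.3306e+05, so PQ ≈ 730.11.
Law of cosines again: cos Q = (PQ² + QR² − RP²)/(2·PQ·QR) ≈ 0.90804, so ∠Q ≈ 0.4322 rad.

∠Q ≈ 0.43 rad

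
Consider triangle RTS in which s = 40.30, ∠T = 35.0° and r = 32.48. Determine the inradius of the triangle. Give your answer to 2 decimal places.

By the law of cosines, t² = s² + r² − 2·s·r·cos T = 534.59, so t ≈ 23.121.
Area = ½·s·r·sin T ≈ 375.39.
Semiperimeter p = (32.48+23.121+40.3)/2 = 47.951.
Inradius = area/p = 375.39/47.951 ≈ 7.8287.

7.83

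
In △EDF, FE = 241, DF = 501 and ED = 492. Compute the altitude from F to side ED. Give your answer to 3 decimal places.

Semiperimeter s = (501 + 241 + 492)/2 = 617.
Heron's formula: area = √(617·116·376·125) ≈ 57999.
The altitude from F has length 2·area/ED ≈ 235.77.

235.768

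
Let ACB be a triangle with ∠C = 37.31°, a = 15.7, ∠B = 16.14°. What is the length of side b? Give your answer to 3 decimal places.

5.433

The third angle is ∠A = 180° − ∠C − ∠B = 126.55°.
Law of sines: b = a·sin B/sin A ≈ 5.4328.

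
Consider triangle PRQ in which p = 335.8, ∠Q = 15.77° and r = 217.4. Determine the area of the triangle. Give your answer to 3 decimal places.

Area = ½·p·r·sin Q ≈ 9920.2.

9920.235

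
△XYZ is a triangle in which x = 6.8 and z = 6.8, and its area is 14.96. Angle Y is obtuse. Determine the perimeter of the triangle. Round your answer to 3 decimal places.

26.367

From area = ½·z·x·sin Y, we get sin Y = 2·area/(z·x) ≈ 0.64706.
Taking the obtuse solution, ∠Y ≈ 139.68°.
Law of cosines then gives y ≈ 12.767.
Perimeter = 6.8 + 12.767 + 6.8 = 26.367.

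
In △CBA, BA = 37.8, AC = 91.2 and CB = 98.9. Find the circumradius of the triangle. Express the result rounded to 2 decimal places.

49.45

By the law of cosines, cos C = (AC² + CB² − BA²) / (2·AC·CB) ≈ 0.92408, so ∠C ≈ 22.47°.
Circumradius = BA/(2 sin C) ≈ 49.451.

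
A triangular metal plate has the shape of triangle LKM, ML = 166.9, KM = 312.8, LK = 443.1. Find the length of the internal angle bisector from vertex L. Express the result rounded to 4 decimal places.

t_L ≈ 233.4680

By the law of cosines, cos L = (ML² + LK² − KM²) / (2·ML·LK) ≈ 0.85425, so ∠L ≈ 31.32°.
The bisector from L has length 2·ML·LK·cos(∠L/2)/(ML+LK) ≈ 233.47.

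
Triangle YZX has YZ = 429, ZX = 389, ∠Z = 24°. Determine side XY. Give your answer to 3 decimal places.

By the law of cosines, XY² = YZ² + ZX² − 2·YZ·ZX·cos Z = 30455, so XY ≈ 174.51.

174.514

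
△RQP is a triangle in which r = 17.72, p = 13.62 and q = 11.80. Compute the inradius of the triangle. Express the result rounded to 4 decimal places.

3.7234

Semiperimeter s = (17.72 + 11.8 + 13.62)/2 = 21.57.
Heron's formula: area = √(21.57·3.85·9.77·7.95) ≈ 80.313.
Inradius = area/s = 80.313/21.57 ≈ 3.7234.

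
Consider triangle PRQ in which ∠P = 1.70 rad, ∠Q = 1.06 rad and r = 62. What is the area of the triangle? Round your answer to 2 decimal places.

The third angle is ∠R = π − ∠Q − ∠P = 0.382 rad.
Law of sines: p = r·sin P/sin R ≈ 165.1.
Law of sines: q = r·sin Q/sin R ≈ 145.24.
Area = ½·r·p·sin Q ≈ 4464.8.

area ≈ 4464.81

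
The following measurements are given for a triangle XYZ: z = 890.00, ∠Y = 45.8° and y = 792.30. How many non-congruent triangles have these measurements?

z·sin Y = 890.00·sin(45.8°) ≈ 638.1.
Since z sin Y < y < z (638.1 < 792.30 < 890.00), two triangles exist.

2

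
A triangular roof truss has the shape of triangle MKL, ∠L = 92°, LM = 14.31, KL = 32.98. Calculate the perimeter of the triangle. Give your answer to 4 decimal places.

perimeter ≈ 83.6960

By the law of cosines, MK² = KL² + LM² − 2·KL·LM·cos L = 1325.4, so MK ≈ 36.406.
Semiperimeter s = (32.98+14.31+36.406)/2 = 41.848.
Perimeter = 32.98 + 14.31 + 36.406 = 83.696.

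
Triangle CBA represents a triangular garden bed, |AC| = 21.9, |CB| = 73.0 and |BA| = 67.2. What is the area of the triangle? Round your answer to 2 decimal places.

Semiperimeter s = (67.2 + 21.9 + 73)/2 = 81.05.
Heron's formula: area = √(81.05·13.85·59.15·8.05) ≈ 731.1.

area ≈ 731.10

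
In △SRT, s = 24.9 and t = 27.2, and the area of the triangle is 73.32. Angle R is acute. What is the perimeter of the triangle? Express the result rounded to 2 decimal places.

58.22

From area = ½·t·s·sin R, we get sin R = 2·area/(t·s) ≈ 0.21651.
Taking the acute solution, ∠R ≈ 12.50°.
Law of cosines then gives r ≈ 6.1172.
Perimeter = 24.9 + 6.1172 + 27.2 = 58.217.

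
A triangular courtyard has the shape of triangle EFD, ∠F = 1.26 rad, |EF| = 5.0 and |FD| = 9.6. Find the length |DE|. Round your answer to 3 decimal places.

By the law of cosines, |DE|² = |EF|² + |FD|² − 2·|EF|·|FD|·cos F = 87.802, so |DE| ≈ 9.3702.

9.370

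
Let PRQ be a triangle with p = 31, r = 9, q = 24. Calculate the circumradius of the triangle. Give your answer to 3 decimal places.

21.816

By the law of cosines, cos P = (r² + q² − p²) / (2·r·q) ≈ -0.70370, so ∠P ≈ 134.72°.
Circumradius = p/(2 sin P) ≈ 21.816.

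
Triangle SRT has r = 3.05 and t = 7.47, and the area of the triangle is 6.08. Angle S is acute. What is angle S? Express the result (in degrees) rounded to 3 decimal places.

From area = ½·r·t·sin S, we get sin S = 2·area/(r·t) ≈ 0.53372.
Taking the acute solution, ∠S ≈ 32.26°.

∠S ≈ 32.257°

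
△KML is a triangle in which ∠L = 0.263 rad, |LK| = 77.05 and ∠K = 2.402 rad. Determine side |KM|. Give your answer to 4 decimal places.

43.6647

The third angle is ∠M = π − ∠L − ∠K = 0.477 rad.
Law of sines: |KM| = |LK|·sin L/sin M ≈ 43.665.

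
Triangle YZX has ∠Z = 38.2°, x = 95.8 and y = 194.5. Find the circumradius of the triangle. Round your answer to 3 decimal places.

By the law of cosines, z² = x² + y² − 2·x·y·cos Z = 17722, so z ≈ 133.12.
Area = ½·x·y·sin Z ≈ 5761.4.
Circumradius = z/(2 sin Z) ≈ 107.63.

107.634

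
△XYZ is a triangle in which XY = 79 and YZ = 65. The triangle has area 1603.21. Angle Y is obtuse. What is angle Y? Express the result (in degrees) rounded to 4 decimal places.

141.3600

From area = ½·XY·YZ·sin Y, we get sin Y = 2·area/(XY·YZ) ≈ 0.62442.
Taking the obtuse solution, ∠Y ≈ 141.36°.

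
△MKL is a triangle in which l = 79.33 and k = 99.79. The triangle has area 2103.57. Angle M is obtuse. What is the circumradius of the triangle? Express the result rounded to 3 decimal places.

162.037

From area = ½·k·l·sin M, we get sin M = 2·area/(k·l) ≈ 0.53145.
Taking the obtuse solution, ∠M ≈ 147.90°.
Law of cosines then gives m ≈ 172.23.
Circumradius = m/(2 sin M) ≈ 162.04.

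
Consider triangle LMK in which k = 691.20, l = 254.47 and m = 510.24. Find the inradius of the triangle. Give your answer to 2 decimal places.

Semiperimeter s = (254.47 + 510.24 + 691.2)/2 = 727.96.
Heron's formula: area = √(727.96·473.49·217.72·36.755) ≈ 52518.
Inradius = area/s = 52518/727.96 ≈ 72.145.

r ≈ 72.14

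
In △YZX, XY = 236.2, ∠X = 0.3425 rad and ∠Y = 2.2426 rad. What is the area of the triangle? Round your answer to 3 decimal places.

The third angle is ∠Z = π − ∠X − ∠Y = 0.5565 rad.
Law of sines: ZX = XY·sin Y/sin Z ≈ 350.
Law of sines: YZ = XY·sin X/sin Z ≈ 150.18.
Area = ½·XY·ZX·sin X ≈ 13882.

13882.057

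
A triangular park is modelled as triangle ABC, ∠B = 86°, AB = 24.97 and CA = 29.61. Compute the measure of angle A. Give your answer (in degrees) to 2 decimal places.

Law of sines: sin C = AB·sin B/CA ≈ 0.84124.
Since CA ≥ AB, only the acute value applies: ∠C ≈ 57.27°.
Then ∠A = 180° − ∠B − ∠C ≈ 36.73°.

∠A ≈ 36.73°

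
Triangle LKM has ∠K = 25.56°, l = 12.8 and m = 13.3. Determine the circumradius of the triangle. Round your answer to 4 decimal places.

By the law of cosines, k² = m² + l² − 2·m·l·cos K = 33.571, so k ≈ 5.7941.
Area = ½·m·l·sin K ≈ 36.726.
Circumradius = k/(2 sin K) ≈ 6.7146.

R ≈ 6.7146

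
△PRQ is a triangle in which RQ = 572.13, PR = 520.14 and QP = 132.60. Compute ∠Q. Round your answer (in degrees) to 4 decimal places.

∠Q ≈ 60.6496°

By the law of cosines, cos Q = (RQ² + QP² − PR²) / (2·RQ·QP) ≈ 0.49015, so ∠Q ≈ 60.65°.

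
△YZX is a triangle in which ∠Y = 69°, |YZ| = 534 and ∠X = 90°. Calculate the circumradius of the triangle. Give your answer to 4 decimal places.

R ≈ 267.0000

The third angle is ∠Z = 180° − ∠X − ∠Y = 21.00°.
Law of sines: |ZX| = |YZ|·sin Y/sin X ≈ 498.53.
Law of sines: |XY| = |YZ|·sin Z/sin X ≈ 191.37.
Circumradius = |YZ|/(2 sin X) ≈ 267.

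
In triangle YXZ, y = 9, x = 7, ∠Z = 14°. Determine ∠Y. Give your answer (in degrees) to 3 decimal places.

∠Y ≈ 128.512°

By the law of cosines, z² = y² + x² − 2·y·x·cos Z = 7.7427, so z ≈ 2.7826.
Law of cosines again: cos Y = (x² + z² − y²)/(2·x·z) ≈ -0.62268, so ∠Y ≈ 128.51°.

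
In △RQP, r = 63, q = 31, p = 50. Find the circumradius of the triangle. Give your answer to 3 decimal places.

31.932

By the law of cosines, cos R = (q² + p² − r²) / (2·q·p) ≈ -0.16387, so ∠R ≈ 99.43°.
Circumradius = r/(2 sin R) ≈ 31.932.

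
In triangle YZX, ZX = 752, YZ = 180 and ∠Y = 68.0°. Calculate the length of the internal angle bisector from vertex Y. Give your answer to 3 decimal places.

Law of sines: sin X = YZ·sin Y/ZX ≈ 0.22193.
Since ZX ≥ YZ, only the acute value applies: ∠X ≈ 12.82°.
Then ∠Z = 180° − ∠Y − ∠X ≈ 99.18°.
Law of sines gives XY = ZX·sin Z/sin Y ≈ 800.68.
The bisector from Y has length 2·XY·YZ·cos(∠Y/2)/(XY+YZ) ≈ 243.67.

243.673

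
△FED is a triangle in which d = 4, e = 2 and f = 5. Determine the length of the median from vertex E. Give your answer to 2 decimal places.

Median from E: ½√(2·d² + 2·f² − e²) ≈ 4.4159.

m_E ≈ 4.42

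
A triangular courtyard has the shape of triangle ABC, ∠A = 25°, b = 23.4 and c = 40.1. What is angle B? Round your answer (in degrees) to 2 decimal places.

By the law of cosines, a² = b² + c² − 2·b·c·cos A = 454.72, so a ≈ 21.324.
Law of cosines again: cos B = (c² + a² − b²)/(2·c·a) ≈ 0.88596, so ∠B ≈ 27.63°.

27.63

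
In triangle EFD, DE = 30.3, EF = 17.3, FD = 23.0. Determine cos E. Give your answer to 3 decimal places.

cos E ≈ 0.657

By the law of cosines, cos E = (DE² + EF² − FD²) / (2·DE·EF) ≈ 0.65661, so ∠E ≈ 48.96°.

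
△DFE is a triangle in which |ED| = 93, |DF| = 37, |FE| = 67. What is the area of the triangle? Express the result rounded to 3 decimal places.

Semiperimeter s = (67 + 93 + 37)/2 = 98.5.
Heron's formula: area = √(98.5·31.5·5.5·61.5) ≈ 1024.5.

area ≈ 1024.454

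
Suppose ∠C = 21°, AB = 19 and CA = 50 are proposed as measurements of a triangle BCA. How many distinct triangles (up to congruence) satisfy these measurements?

CA·sin C = 50·sin(21°) ≈ 17.92.
Since CA sin C < AB < CA (17.92 < 19 < 50), two triangles exist.

2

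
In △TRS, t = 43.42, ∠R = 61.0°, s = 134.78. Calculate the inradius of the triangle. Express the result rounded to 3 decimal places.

By the law of cosines, r² = s² + t² − 2·s·t·cos R = 14377, so r ≈ 119.9.
Area = ½·s·t·sin R ≈ 2559.2.
Semiperimeter p = (43.42+119.9+134.78)/2 = 149.05.
Inradius = area/p = 2559.2/149.05 ≈ 17.17.

17.170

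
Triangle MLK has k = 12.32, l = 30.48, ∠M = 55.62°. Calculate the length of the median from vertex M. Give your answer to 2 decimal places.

19.40

By the law of cosines, m² = l² + k² − 2·l·k·cos M = 656.72, so m ≈ 25.627.
Median from M: ½√(2·l² + 2·k² − m²) ≈ 19.397.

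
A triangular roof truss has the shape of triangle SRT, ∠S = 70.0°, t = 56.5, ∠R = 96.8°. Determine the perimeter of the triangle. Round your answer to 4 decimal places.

The third angle is ∠T = 180° − ∠S − ∠R = 13.20°.
Law of sines: s = t·sin S/sin T ≈ 232.5.
Law of sines: r = t·sin R/sin T ≈ 245.69.
Semiperimeter p = (232.5+245.69+56.5)/2 = 267.35.
Perimeter = 232.5 + 245.69 + 56.5 = 534.69.

perimeter ≈ 534.6904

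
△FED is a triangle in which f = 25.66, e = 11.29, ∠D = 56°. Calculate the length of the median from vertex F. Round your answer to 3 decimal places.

By the law of cosines, d² = f² + e² − 2·f·e·cos D = 461.9, so d ≈ 21.492.
Median from F: ½√(2·e² + 2·d² − f²) ≈ 11.405.

11.405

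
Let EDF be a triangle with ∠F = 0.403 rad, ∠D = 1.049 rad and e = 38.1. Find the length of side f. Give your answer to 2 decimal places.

The third angle is ∠E = π − ∠D − ∠F = 1.690 rad.
Law of sines: f = e·sin F/sin E ≈ 15.048.

15.05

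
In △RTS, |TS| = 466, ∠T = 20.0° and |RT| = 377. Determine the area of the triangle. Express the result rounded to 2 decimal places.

area ≈ 30043.39

Area = ½·|RT|·|TS|·sin T ≈ 30043.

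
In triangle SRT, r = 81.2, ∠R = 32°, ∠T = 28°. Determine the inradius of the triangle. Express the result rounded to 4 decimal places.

The third angle is ∠S = 180° − ∠R − ∠T = 120.00°.
Law of sines: s = r·sin S/sin R ≈ 132.7.
Law of sines: t = r·sin T/sin R ≈ 71.938.
Area = ½·r·s·sin T ≈ 2529.4.
Semiperimeter p = (132.7+81.2+71.938)/2 = 142.92.
Inradius = area/p = 2529.4/142.92 ≈ 17.698.

17.6978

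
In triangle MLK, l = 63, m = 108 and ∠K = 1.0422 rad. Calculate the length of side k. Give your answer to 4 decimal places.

By the law of cosines, k² = m² + l² − 2·m·l·cos K = 8770.2, so k ≈ 93.649.

93.6493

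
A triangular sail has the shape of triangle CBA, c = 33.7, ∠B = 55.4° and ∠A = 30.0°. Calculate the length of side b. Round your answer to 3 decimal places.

The third angle is ∠C = 180° − ∠B − ∠A = 94.60°.
Law of sines: b = c·sin B/sin C ≈ 27.829.

27.829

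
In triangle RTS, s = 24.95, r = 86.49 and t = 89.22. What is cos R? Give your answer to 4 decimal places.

0.2476

By the law of cosines, cos R = (t² + s² − r²) / (2·t·s) ≈ 0.24757, so ∠R ≈ 1.3206 rad.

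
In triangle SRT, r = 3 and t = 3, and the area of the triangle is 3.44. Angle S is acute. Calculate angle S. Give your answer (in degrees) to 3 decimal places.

49.858

From area = ½·r·t·sin S, we get sin S = 2·area/(r·t) ≈ 0.76444.
Taking the acute solution, ∠S ≈ 49.86°.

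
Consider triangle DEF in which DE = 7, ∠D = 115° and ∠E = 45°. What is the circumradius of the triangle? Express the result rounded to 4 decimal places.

10.2333

The third angle is ∠F = 180° − ∠D − ∠E = 20.00°.
Law of sines: EF = DE·sin D/sin F ≈ 18.549.
Law of sines: FD = DE·sin E/sin F ≈ 14.472.
Circumradius = DE/(2 sin F) ≈ 10.233.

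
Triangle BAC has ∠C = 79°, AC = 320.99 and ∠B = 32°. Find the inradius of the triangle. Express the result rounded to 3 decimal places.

The third angle is ∠A = 180° − ∠C − ∠B = 69.00°.
Law of sines: CB = AC·sin A/sin B ≈ 565.5.
Law of sines: BA = AC·sin C/sin B ≈ 594.6.
Area = ½·AC·CB·sin C ≈ 89093.
Semiperimeter s = (320.99+565.5+594.6)/2 = 740.55.
Inradius = area/s = 89093/740.55 ≈ 120.31.

120.306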